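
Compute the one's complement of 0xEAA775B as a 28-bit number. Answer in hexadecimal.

Each hex digit d becomes F−d:
  E→1, A→5, A→5, 7→8, 7→8, 5→A, B→4

0x15588A4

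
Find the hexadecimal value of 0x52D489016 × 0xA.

0x33C4D5A0DC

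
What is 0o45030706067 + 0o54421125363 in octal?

Add column by column in base 8, right to left:
  7+3 = 2 carry 1
  6+6+1 = 5 carry 1
  0+3+1 = 4
  6+5 = 3 carry 1
  0+2+1 = 3
  7+1 = 0 carry 1
  0+1+1 = 2
  3+2 = 5
  0+4 = 4
  5+4 = 1 carry 1
  4+5+1 = 2 carry 1
  final carry 1

0o121452033452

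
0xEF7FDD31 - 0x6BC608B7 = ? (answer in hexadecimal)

0x83B9D47A

Subtract column by column in base 16:
  1-7 → A (borrow)
  3-B-1 → 7 (borrow)
  D-8-1 → 4
  D-0 → D
  F-6 → 9
  7-C → B (borrow)
  F-B-1 → 3
  E-6 → 8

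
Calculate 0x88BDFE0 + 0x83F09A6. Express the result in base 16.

Add column by column in base 16, right to left:
  0+6 = 6
  E+A = 8 carry 1
  F+9+1 = 9 carry 1
  D+0+1 = E
  B+F = A carry 1
  8+3+1 = C
  8+8 = 0 carry 1
  final carry 1

0x10CAE986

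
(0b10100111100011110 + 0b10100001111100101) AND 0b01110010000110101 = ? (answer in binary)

0b1000000000000001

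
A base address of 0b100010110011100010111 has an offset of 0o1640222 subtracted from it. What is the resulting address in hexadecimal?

0xA2685

0b100010110011100010111 = 0x116717 in hexadecimal.
0o1640222 = 0x74092 in hexadecimal.
Subtract column by column in base 16:
  7-2 → 5
  1-9 → 8 (borrow)
  7-0-1 → 6
  6-4 → 2
  1-7 → A (borrow)
  1-0-1 → 0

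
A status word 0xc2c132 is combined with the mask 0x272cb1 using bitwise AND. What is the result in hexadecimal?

0x020030

AND each hex digit independently (no carries):
  c&2=0, 2&7=2, c&2=0, 1&c=0, 3&b=3, 2&1=0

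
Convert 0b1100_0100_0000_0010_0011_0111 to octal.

0o61001067

Group the bits in threes: 110 001 000 000 001 000 110 111 → 61001067.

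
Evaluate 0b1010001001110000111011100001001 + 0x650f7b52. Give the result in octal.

0b1010001001110000111011100001001 = 0o12116073411 in octal.
0x650f7b52 = 0o14503675522 in octal.
Add column by column in base 8, right to left:
  1+2 = 3
  1+2 = 3
  4+5 = 1 carry 1
  3+5+1 = 1 carry 1
  7+7+1 = 7 carry 1
  0+6+1 = 7
  6+3 = 1 carry 1
  1+0+1 = 2
  1+5 = 6
  2+4 = 6
  1+1 = 2

0o26621771133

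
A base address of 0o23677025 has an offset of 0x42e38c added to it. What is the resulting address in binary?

0o23677025 = 0b10011110111111000010101 in binary.
0x42e38c = 0b10000101110001110001100 in binary.
Add column by column in base 2, right to left:
  1+0 = 1
  0+0 = 0
  1+1 = 0 carry 1
  0+1+1 = 0 carry 1
  1+0+1 = 0 carry 1
  0+0+1 = 1
  0+0 = 0
  0+1 = 1
  0+1 = 1
  1+1 = 0 carry 1
  1+0+1 = 0 carry 1
  1+0+1 = 0 carry 1
  1+0+1 = 0 carry 1
  1+1+1 = 1 carry 1
  1+1+1 = 1 carry 1
  0+1+1 = 0 carry 1
  1+0+1 = 0 carry 1
  1+1+1 = 1 carry 1
  1+0+1 = 0 carry 1
  1+0+1 = 0 carry 1
  0+0+1 = 1
  0+0 = 0
  1+1 = 0 carry 1
  final carry 1

0b100100100110000110100001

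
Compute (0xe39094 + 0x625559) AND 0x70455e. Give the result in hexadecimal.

0x40454c

Add column by column in base 16, right to left:
  4+9 = d
  9+5 = e
  0+5 = 5
  9+5 = e
  3+2 = 5
  e+6 = 4 carry 1
  final carry 1
Sum = 0x145e5ed; now AND with 0x70455e:
  1&0=0, 4&7=4, 5&0=0, e&4=4, 5&5=5, e&5=4, d&e=c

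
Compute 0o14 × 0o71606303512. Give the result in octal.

Multiply each base-8 digit by 12, carrying:
  2×12 = 24 → write 0 carry 3
  1×12+3 = 15 → write 7 carry 1
  5×12+1 = 61 → write 5 carry 7
  3×12+7 = 43 → write 3 carry 5
  0×12+5 = 5 → write 5
  3×12 = 36 → write 4 carry 4
  6×12+4 = 76 → write 4 carry 9
  0×12+9 = 9 → write 1 carry 1
  6×12+1 = 73 → write 1 carry 9
  1×12+9 = 21 → write 5 carry 2
  7×12+2 = 86 → write 6 carry 10
  remaining carry: 12

0o1265114453570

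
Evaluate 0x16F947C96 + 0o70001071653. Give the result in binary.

0b1100101111100110001111000001000001

0x16F947C96 = 0b101101111100101000111110010010110 in binary.
0o70001071653 = 0b111000000000001000111001110101011 in binary.
Add column by column in base 2, right to left:
  0+1 = 1
  1+1 = 0 carry 1
  1+0+1 = 0 carry 1
  0+1+1 = 0 carry 1
  1+0+1 = 0 carry 1
  0+1+1 = 0 carry 1
  0+0+1 = 1
  1+1 = 0 carry 1
  0+1+1 = 0 carry 1
  0+1+1 = 0 carry 1
  1+0+1 = 0 carry 1
  1+0+1 = 0 carry 1
  1+1+1 = 1 carry 1
  1+1+1 = 1 carry 1
  1+1+1 = 1 carry 1
  0+0+1 = 1
  0+0 = 0
  0+0 = 0
  1+1 = 0 carry 1
  0+0+1 = 1
  1+0 = 1
  0+0 = 0
  0+0 = 0
  1+0 = 1
  1+0 = 1
  1+0 = 1
  1+0 = 1
  1+0 = 1
  0+0 = 0
  1+0 = 1
  1+1 = 0 carry 1
  0+1+1 = 0 carry 1
  1+1+1 = 1 carry 1
  final carry 1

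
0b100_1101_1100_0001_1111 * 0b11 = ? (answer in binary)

0b11101001010001011101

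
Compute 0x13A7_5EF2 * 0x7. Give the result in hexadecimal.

Multiply each base-16 digit by 7, carrying:
  2×7 = 14 → write E
  F×7 = 105 → write 9 carry 6
  E×7+6 = 104 → write 8 carry 6
  5×7+6 = 41 → write 9 carry 2
  7×7+2 = 51 → write 3 carry 3
  A×7+3 = 73 → write 9 carry 4
  3×7+4 = 25 → write 9 carry 1
  1×7+1 = 8 → write 8

0x8993989E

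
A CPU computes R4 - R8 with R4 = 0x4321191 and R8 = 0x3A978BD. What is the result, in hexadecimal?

0x8898D4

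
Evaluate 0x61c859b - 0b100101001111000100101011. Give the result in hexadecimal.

0x5879470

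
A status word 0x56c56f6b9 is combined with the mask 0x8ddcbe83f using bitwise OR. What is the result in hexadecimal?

0xdfddffebf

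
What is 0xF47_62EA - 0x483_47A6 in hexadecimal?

0xAC41B44

Subtract column by column in base 16:
  A-6 → 4
  E-A → 4
  2-7 → B (borrow)
  6-4-1 → 1
  7-3 → 4
  4-8 → C (borrow)
  F-4-1 → A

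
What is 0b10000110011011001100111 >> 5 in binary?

Right shift by 5: drop the 5 least-significant bits.

0b100001100110110011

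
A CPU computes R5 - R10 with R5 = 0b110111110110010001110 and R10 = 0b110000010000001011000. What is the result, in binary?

Subtract column by column in base 2:
  0-0 → 0
  1-0 → 1
  1-0 → 1
  1-1 → 0
  0-1 → 1 (borrow)
  0-0-1 → 1 (borrow)
  0-1-1 → 0 (borrow)
  1-0-1 → 0
  0-0 → 0
  0-0 → 0
  1-0 → 1
  1-0 → 1
  0-0 → 0
  1-1 → 0
  1-0 → 1
  1-0 → 1
  1-0 → 1
  1-0 → 1
  0-0 → 0
  1-1 → 0
  1-1 → 0

0b111100110000110110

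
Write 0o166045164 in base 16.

0x1d84a74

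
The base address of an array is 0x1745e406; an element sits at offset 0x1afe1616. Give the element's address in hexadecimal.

Add column by column in base 16, right to left:
  6+6 = c
  0+1 = 1
  4+6 = a
  e+1 = f
  5+e = 3 carry 1
  4+f+1 = 4 carry 1
  7+a+1 = 2 carry 1
  1+1+1 = 3

0x3243fa1c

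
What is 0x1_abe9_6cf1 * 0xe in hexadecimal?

Multiply each base-16 digit by 14, carrying:
  1×14 = 14 → write e
  f×14 = 210 → write 2 carry 13
  c×14+13 = 181 → write 5 carry 11
  6×14+11 = 95 → write f carry 5
  9×14+5 = 131 → write 3 carry 8
  e×14+8 = 204 → write c carry 12
  b×14+12 = 166 → write 6 carry 10
  a×14+10 = 150 → write 6 carry 9
  1×14+9 = 23 → write 7 carry 1
  remaining carry: 1

0x1766c3f52e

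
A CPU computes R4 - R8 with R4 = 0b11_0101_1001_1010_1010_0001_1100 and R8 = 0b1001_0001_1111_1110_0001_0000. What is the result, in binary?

0b10110001111010110000001100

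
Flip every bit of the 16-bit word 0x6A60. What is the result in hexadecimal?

0x959F

Each hex digit d becomes F−d:
  6→9, A→5, 6→9, 0→F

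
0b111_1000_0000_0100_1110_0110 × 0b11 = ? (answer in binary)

0b1011010000000111010110010

Multiply each base-2 digit by 3, carrying:
  0×3 = 0 → write 0
  1×3 = 3 → write 1 carry 1
  1×3+1 = 4 → write 0 carry 2
  0×3+2 = 2 → write 0 carry 1
  0×3+1 = 1 → write 1
  1×3 = 3 → write 1 carry 1
  1×3+1 = 4 → write 0 carry 2
  1×3+2 = 5 → write 1 carry 2
  0×3+2 = 2 → write 0 carry 1
  0×3+1 = 1 → write 1
  1×3 = 3 → write 1 carry 1
  0×3+1 = 1 → write 1
  0×3 = 0 → write 0
  0×3 = 0 → write 0
  0×3 = 0 → write 0
  0×3 = 0 → write 0
  0×3 = 0 → write 0
  0×3 = 0 → write 0
  0×3 = 0 → write 0
  1×3 = 3 → write 1 carry 1
  1×3+1 = 4 → write 0 carry 2
  1×3+2 = 5 → write 1 carry 2
  1×3+2 = 5 → write 1 carry 2
  remaining carry: 10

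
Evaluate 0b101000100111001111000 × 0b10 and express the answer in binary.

0b1010001001110011110000

Multiply each base-2 digit by 2, carrying:
  0×2 = 0 → write 0
  0×2 = 0 → write 0
  0×2 = 0 → write 0
  1×2 = 2 → write 0 carry 1
  1×2+1 = 3 → write 1 carry 1
  1×2+1 = 3 → write 1 carry 1
  1×2+1 = 3 → write 1 carry 1
  0×2+1 = 1 → write 1
  0×2 = 0 → write 0
  1×2 = 2 → write 0 carry 1
  1×2+1 = 3 → write 1 carry 1
  1×2+1 = 3 → write 1 carry 1
  0×2+1 = 1 → write 1
  0×2 = 0 → write 0
  1×2 = 2 → write 0 carry 1
  0×2+1 = 1 → write 1
  0×2 = 0 → write 0
  0×2 = 0 → write 0
  1×2 = 2 → write 0 carry 1
  0×2+1 = 1 → write 1
  1×2 = 2 → write 0 carry 1
  remaining carry: 1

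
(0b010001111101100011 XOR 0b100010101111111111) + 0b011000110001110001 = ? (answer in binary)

0b1001100000100001101

First 0b010001111101100011 XOR 0b100010101111111111 = 0b110011010010011100.
Add column by column in base 2, right to left:
  0+1 = 1
  0+0 = 0
  1+0 = 1
  1+0 = 1
  1+1 = 0 carry 1
  0+1+1 = 0 carry 1
  0+1+1 = 0 carry 1
  1+0+1 = 0 carry 1
  0+0+1 = 1
  0+0 = 0
  1+1 = 0 carry 1
  0+1+1 = 0 carry 1
  1+0+1 = 0 carry 1
  1+0+1 = 0 carry 1
  0+0+1 = 1
  0+1 = 1
  1+1 = 0 carry 1
  1+0+1 = 0 carry 1
  final carry 1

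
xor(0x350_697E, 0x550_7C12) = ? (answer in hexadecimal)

0x600156C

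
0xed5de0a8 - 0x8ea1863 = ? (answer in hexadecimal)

0xe473c845

Subtract column by column in base 16:
  8-3 → 5
  a-6 → 4
  0-8 → 8 (borrow)
  e-1-1 → c
  d-a → 3
  5-e → 7 (borrow)
  d-8-1 → 4
  e-0 → e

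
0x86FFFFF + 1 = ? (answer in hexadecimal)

0x8700000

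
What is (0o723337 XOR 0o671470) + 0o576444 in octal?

0o751413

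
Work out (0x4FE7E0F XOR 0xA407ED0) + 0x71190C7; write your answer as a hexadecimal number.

0x15CF91A6

First 0x4FE7E0F XOR 0xA407ED0 = 0xEBE00DF.
Add column by column in base 16, right to left:
  F+7 = 6 carry 1
  D+C+1 = A carry 1
  0+0+1 = 1
  0+9 = 9
  E+1 = F
  B+1 = C
  E+7 = 5 carry 1
  final carry 1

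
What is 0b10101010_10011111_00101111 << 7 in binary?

Left shift by 7: append 7 zero bits.

0b1010101010011111001011110000000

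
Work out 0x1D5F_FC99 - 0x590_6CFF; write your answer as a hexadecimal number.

Subtract column by column in base 16:
  9-F → A (borrow)
  9-F-1 → 9 (borrow)
  C-C-1 → F (borrow)
  F-6-1 → 8
  F-0 → F
  5-9 → C (borrow)
  D-5-1 → 7
  1-0 → 1

0x17CF8F9A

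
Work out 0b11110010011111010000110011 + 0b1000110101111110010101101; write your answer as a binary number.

Add column by column in base 2, right to left:
  1+1 = 0 carry 1
  1+0+1 = 0 carry 1
  0+1+1 = 0 carry 1
  0+1+1 = 0 carry 1
  1+0+1 = 0 carry 1
  1+1+1 = 1 carry 1
  0+0+1 = 1
  0+1 = 1
  0+0 = 0
  0+0 = 0
  1+1 = 0 carry 1
  0+1+1 = 0 carry 1
  1+1+1 = 1 carry 1
  1+1+1 = 1 carry 1
  1+1+1 = 1 carry 1
  1+1+1 = 1 carry 1
  1+0+1 = 0 carry 1
  0+1+1 = 0 carry 1
  0+0+1 = 1
  1+1 = 0 carry 1
  0+1+1 = 0 carry 1
  0+0+1 = 1
  1+0 = 1
  1+0 = 1
  1+1 = 0 carry 1
  1+0+1 = 0 carry 1
  final carry 1

0b100111001001111000011100000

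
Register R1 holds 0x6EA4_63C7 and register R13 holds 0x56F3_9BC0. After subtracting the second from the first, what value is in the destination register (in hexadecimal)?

Subtract column by column in base 16:
  7-0 → 7
  C-C → 0
  3-B → 8 (borrow)
  6-9-1 → C (borrow)
  4-3-1 → 0
  A-F → B (borrow)
  E-6-1 → 7
  6-5 → 1

0x17B0C807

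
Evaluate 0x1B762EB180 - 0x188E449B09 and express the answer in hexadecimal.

0x2E7EA1677

Subtract column by column in base 16:
  0-9 → 7 (borrow)
  8-0-1 → 7
  1-B → 6 (borrow)
  B-9-1 → 1
  E-4 → A
  2-4 → E (borrow)
  6-E-1 → 7 (borrow)
  7-8-1 → E (borrow)
  B-8-1 → 2
  1-1 → 0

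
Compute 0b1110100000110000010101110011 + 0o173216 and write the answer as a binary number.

0b1110100000111111110000000001

0o173216 = 0b1111011010001110 in binary.
Add column by column in base 2, right to left:
  1+0 = 1
  1+1 = 0 carry 1
  0+1+1 = 0 carry 1
  0+1+1 = 0 carry 1
  1+0+1 = 0 carry 1
  1+0+1 = 0 carry 1
  1+0+1 = 0 carry 1
  0+1+1 = 0 carry 1
  1+0+1 = 0 carry 1
  0+1+1 = 0 carry 1
  1+1+1 = 1 carry 1
  0+0+1 = 1
  0+1 = 1
  0+1 = 1
  0+1 = 1
  0+1 = 1
  1+0 = 1
  1+0 = 1
  0+0 = 0
  0+0 = 0
  0+0 = 0
  0+0 = 0
  0+0 = 0
  1+0 = 1
  0+0 = 0
  1+0 = 1
  1+0 = 1
  1+0 = 1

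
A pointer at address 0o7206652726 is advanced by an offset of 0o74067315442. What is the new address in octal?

0o103276170370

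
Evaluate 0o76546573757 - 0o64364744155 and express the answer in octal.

0o12161627602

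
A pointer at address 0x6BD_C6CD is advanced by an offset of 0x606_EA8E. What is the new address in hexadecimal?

Add column by column in base 16, right to left:
  D+E = B carry 1
  C+8+1 = 5 carry 1
  6+A+1 = 1 carry 1
  C+E+1 = B carry 1
  D+6+1 = 4 carry 1
  B+0+1 = C
  6+6 = C

0xCC4B15B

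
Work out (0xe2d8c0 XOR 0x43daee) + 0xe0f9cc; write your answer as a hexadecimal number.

First 0xe2d8c0 XOR 0x43daee = 0xa1022e.
Add column by column in base 16, right to left:
  e+c = a carry 1
  2+c+1 = f
  2+9 = b
  0+f = f
  1+0 = 1
  a+e = 8 carry 1
  final carry 1

0x181fbfa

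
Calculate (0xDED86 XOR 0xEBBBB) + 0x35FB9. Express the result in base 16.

0x6B5F6

First 0xDED86 XOR 0xEBBBB = 0x3563D.
Add column by column in base 16, right to left:
  D+9 = 6 carry 1
  3+B+1 = F
  6+F = 5 carry 1
  5+5+1 = B
  3+3 = 6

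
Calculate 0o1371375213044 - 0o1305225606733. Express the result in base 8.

0o64147404111

Subtract column by column in base 8:
  4-3 → 1
  4-3 → 1
  0-7 → 1 (borrow)
  3-6-1 → 4 (borrow)
  1-0-1 → 0
  2-6 → 4 (borrow)
  5-5-1 → 7 (borrow)
  7-2-1 → 4
  3-2 → 1
  1-5 → 4 (borrow)
  7-0-1 → 6
  3-3 → 0
  1-1 → 0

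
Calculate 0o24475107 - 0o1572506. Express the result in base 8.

0o22702401

Subtract column by column in base 8:
  7-6 → 1
  0-0 → 0
  1-5 → 4 (borrow)
  5-2-1 → 2
  7-7 → 0
  4-5 → 7 (borrow)
  4-1-1 → 2
  2-0 → 2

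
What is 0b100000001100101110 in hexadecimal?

0x2032E

Group the bits into nibbles: 0010 0000 0011 0010 1110 → 2032E.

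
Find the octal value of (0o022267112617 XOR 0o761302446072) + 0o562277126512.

First 0o022267112617 XOR 0o761302446072 = 0o743165554665.
Add column by column in base 8, right to left:
  5+2 = 7
  6+1 = 7
  6+5 = 3 carry 1
  4+6+1 = 3 carry 1
  5+2+1 = 0 carry 1
  5+1+1 = 7
  5+7 = 4 carry 1
  6+7+1 = 6 carry 1
  1+2+1 = 4
  3+2 = 5
  4+6 = 2 carry 1
  7+5+1 = 5 carry 1
  final carry 1

0o1525464703377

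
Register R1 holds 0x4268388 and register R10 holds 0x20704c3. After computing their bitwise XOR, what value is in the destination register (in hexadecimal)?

XOR each hex digit independently (no carries):
  4^2=6, 2^0=2, 6^7=1, 8^0=8, 3^4=7, 8^c=4, 8^3=b

0x621874b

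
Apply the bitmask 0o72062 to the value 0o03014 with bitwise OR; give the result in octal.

0o73076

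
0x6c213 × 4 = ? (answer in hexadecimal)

Multiply each base-16 digit by 4, carrying:
  3×4 = 12 → write c
  1×4 = 4 → write 4
  2×4 = 8 → write 8
  c×4 = 48 → write 0 carry 3
  6×4+3 = 27 → write b carry 1
  remaining carry: 1

0x1b084c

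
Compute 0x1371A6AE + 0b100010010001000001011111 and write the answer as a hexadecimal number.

0b100010010001000001011111 = 0x89105F in hexadecimal.
Add column by column in base 16, right to left:
  E+F = D carry 1
  A+5+1 = 0 carry 1
  6+0+1 = 7
  A+1 = B
  1+9 = A
  7+8 = F
  3+0 = 3
  1+0 = 1

0x13FAB70D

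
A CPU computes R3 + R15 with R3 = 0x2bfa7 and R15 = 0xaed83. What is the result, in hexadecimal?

0xdad2a

Add column by column in base 16, right to left:
  7+3 = a
  a+8 = 2 carry 1
  f+d+1 = d carry 1
  b+e+1 = a carry 1
  2+a+1 = d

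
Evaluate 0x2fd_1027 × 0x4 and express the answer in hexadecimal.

0xbf4409c

Multiply each base-16 digit by 4, carrying:
  7×4 = 28 → write c carry 1
  2×4+1 = 9 → write 9
  0×4 = 0 → write 0
  1×4 = 4 → write 4
  d×4 = 52 → write 4 carry 3
  f×4+3 = 63 → write f carry 3
  2×4+3 = 11 → write b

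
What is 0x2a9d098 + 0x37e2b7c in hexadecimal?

0x627fc14

Add column by column in base 16, right to left:
  8+c = 4 carry 1
  9+7+1 = 1 carry 1
  0+b+1 = c
  d+2 = f
  9+e = 7 carry 1
  a+7+1 = 2 carry 1
  2+3+1 = 6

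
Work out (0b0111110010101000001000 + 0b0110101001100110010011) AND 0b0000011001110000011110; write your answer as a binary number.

Add column by column in base 2, right to left:
  0+1 = 1
  0+1 = 1
  0+0 = 0
  1+0 = 1
  0+1 = 1
  0+0 = 0
  0+0 = 0
  0+1 = 1
  0+1 = 1
  1+0 = 1
  0+0 = 0
  1+1 = 0 carry 1
  0+1+1 = 0 carry 1
  1+0+1 = 0 carry 1
  0+0+1 = 1
  0+1 = 1
  1+0 = 1
  1+1 = 0 carry 1
  1+0+1 = 0 carry 1
  1+1+1 = 1 carry 1
  1+1+1 = 1 carry 1
  final carry 1
Sum = 0b1110011100001110011011; now AND with 0b0000011001110000011110:
  1110011100001110011011
& 0000011001110000011110
= 0000011000000000011010

0b11000000000011010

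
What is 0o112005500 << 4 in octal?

0o2240132000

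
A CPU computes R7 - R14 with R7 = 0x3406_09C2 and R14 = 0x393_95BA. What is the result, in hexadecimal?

Subtract column by column in base 16:
  2-A → 8 (borrow)
  C-B-1 → 0
  9-5 → 4
  0-9 → 7 (borrow)
  6-3-1 → 2
  0-9 → 7 (borrow)
  4-3-1 → 0
  3-0 → 3

0x30727408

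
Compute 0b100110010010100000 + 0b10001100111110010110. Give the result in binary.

Add column by column in base 2, right to left:
  0+0 = 0
  0+1 = 1
  0+1 = 1
  0+0 = 0
  0+1 = 1
  1+0 = 1
  0+0 = 0
  1+1 = 0 carry 1
  0+1+1 = 0 carry 1
  0+1+1 = 0 carry 1
  1+1+1 = 1 carry 1
  0+1+1 = 0 carry 1
  0+0+1 = 1
  1+0 = 1
  1+1 = 0 carry 1
  0+1+1 = 0 carry 1
  0+0+1 = 1
  1+0 = 1
  0+0 = 0
  0+1 = 1

0b10110011010000110110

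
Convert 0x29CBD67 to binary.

Expand each hex digit to 4 bits: 2=0010 9=1001 C=1100 B=1011 D=1101 6=0110 7=0111.

0b10100111001011110101100111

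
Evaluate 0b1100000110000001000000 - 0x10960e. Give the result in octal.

0b1100000110000001000000 = 0o14060100 in octal.
0x10960e = 0o4113016 in octal.
Subtract column by column in base 8:
  0-6 → 2 (borrow)
  0-1-1 → 6 (borrow)
  1-0-1 → 0
  0-3 → 5 (borrow)
  6-1-1 → 4
  0-1 → 7 (borrow)
  4-4-1 → 7 (borrow)
  1-0-1 → 0

0o7745062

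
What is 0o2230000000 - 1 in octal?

0o2227777777

The trailing 7 digits are 0, so subtracting 1 borrows through: they become 7 and the next digit up decrements.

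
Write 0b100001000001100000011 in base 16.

0x108303

Group the bits into nibbles: 0001 0000 1000 0011 0000 0011 → 108303.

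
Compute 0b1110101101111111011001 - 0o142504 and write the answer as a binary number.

0o142504 = 0b1100010101000100 in binary.
Subtract column by column in base 2:
  1-0 → 1
  0-0 → 0
  0-1 → 1 (borrow)
  1-0-1 → 0
  1-0 → 1
  0-0 → 0
  1-1 → 0
  1-0 → 1
  1-1 → 0
  1-0 → 1
  1-1 → 0
  1-0 → 1
  1-0 → 1
  0-0 → 0
  1-1 → 0
  1-1 → 0
  0-0 → 0
  1-0 → 1
  0-0 → 0
  1-0 → 1
  1-0 → 1
  1-0 → 1

0b1110100001101010010101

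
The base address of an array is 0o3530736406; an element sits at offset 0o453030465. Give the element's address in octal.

0o4203767073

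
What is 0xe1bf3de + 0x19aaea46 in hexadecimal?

Add column by column in base 16, right to left:
  e+6 = 4 carry 1
  d+4+1 = 2 carry 1
  3+a+1 = e
  f+e = d carry 1
  b+a+1 = 6 carry 1
  1+a+1 = c
  e+9 = 7 carry 1
  0+1+1 = 2

0x27c6de24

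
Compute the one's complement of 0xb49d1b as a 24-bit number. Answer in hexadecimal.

0x4b62e4

Each hex digit d becomes f−d:
  b→4, 4→b, 9→6, d→2, 1→e, b→4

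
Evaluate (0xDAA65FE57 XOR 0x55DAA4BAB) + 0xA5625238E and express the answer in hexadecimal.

0x134DF4D98A

First 0xDAA65FE57 XOR 0x55DAA4BAB = 0x8F7CFB5FC.
Add column by column in base 16, right to left:
  C+E = A carry 1
  F+8+1 = 8 carry 1
  5+3+1 = 9
  B+2 = D
  F+5 = 4 carry 1
  C+2+1 = F
  7+6 = D
  F+5 = 4 carry 1
  8+A+1 = 3 carry 1
  final carry 1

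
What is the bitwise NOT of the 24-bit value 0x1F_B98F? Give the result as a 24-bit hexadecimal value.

Each hex digit d becomes F−d:
  1→E, F→0, B→4, 9→6, 8→7, F→0

0xE04670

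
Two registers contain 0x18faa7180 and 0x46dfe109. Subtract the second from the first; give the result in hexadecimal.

0x148ca9077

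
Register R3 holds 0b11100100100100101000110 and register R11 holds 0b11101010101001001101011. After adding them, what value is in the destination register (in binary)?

0b111001111001101110110001

Add column by column in base 2, right to left:
  0+1 = 1
  1+1 = 0 carry 1
  1+0+1 = 0 carry 1
  0+1+1 = 0 carry 1
  0+0+1 = 1
  0+1 = 1
  1+1 = 0 carry 1
  0+0+1 = 1
  1+0 = 1
  0+1 = 1
  0+0 = 0
  1+0 = 1
  0+1 = 1
  0+0 = 0
  1+1 = 0 carry 1
  0+0+1 = 1
  0+1 = 1
  1+0 = 1
  0+1 = 1
  0+0 = 0
  1+1 = 0 carry 1
  1+1+1 = 1 carry 1
  1+1+1 = 1 carry 1
  final carry 1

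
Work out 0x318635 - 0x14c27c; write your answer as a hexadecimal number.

Subtract column by column in base 16:
  5-c → 9 (borrow)
  3-7-1 → b (borrow)
  6-2-1 → 3
  8-c → c (borrow)
  1-4-1 → c (borrow)
  3-1-1 → 1

0x1cc3b9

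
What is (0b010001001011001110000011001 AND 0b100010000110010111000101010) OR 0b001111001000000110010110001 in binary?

0b1111001010000110010111001

0b010001001011001110000011001 AND 0b100010000110010111000101010 = 0b000000000010000110000001000.
Then OR with 0b001111001000000110010110001.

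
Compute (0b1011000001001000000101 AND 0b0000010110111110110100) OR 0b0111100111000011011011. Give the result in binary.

0b1011000001001000000101 AND 0b0000010110111110110100 = 0b0000000000001000000100.
Then OR with 0b0111100111000011011011.

0b111100111001011011111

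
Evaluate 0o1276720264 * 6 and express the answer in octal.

0o10171342070

Multiply each base-8 digit by 6, carrying:
  4×6 = 24 → write 0 carry 3
  6×6+3 = 39 → write 7 carry 4
  2×6+4 = 16 → write 0 carry 2
  0×6+2 = 2 → write 2
  2×6 = 12 → write 4 carry 1
  7×6+1 = 43 → write 3 carry 5
  6×6+5 = 41 → write 1 carry 5
  7×6+5 = 47 → write 7 carry 5
  2×6+5 = 17 → write 1 carry 2
  1×6+2 = 8 → write 0 carry 1
  remaining carry: 1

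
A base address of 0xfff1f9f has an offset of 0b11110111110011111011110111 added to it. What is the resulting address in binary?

0xfff1f9f = 0b1111111111110001111110011111 in binary.
Add column by column in base 2, right to left:
  1+1 = 0 carry 1
  1+1+1 = 1 carry 1
  1+1+1 = 1 carry 1
  1+0+1 = 0 carry 1
  1+1+1 = 1 carry 1
  0+1+1 = 0 carry 1
  0+1+1 = 0 carry 1
  1+1+1 = 1 carry 1
  1+0+1 = 0 carry 1
  1+1+1 = 1 carry 1
  1+1+1 = 1 carry 1
  1+1+1 = 1 carry 1
  1+1+1 = 1 carry 1
  0+1+1 = 0 carry 1
  0+0+1 = 1
  0+0 = 0
  1+1 = 0 carry 1
  1+1+1 = 1 carry 1
  1+1+1 = 1 carry 1
  1+1+1 = 1 carry 1
  1+1+1 = 1 carry 1
  1+0+1 = 0 carry 1
  1+1+1 = 1 carry 1
  1+1+1 = 1 carry 1
  1+1+1 = 1 carry 1
  1+1+1 = 1 carry 1
  1+0+1 = 0 carry 1
  1+0+1 = 0 carry 1
  final carry 1

0b10011110111100101111010010110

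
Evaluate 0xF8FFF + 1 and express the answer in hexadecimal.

The trailing 3 digits are F (max in base 16), so adding 1 cascades: they roll to 0 and the next digit up increments.

0xF9000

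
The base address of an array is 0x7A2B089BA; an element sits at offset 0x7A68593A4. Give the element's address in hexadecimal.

0xF49361D5E

Add column by column in base 16, right to left:
  A+4 = E
  B+A = 5 carry 1
  9+3+1 = D
  8+9 = 1 carry 1
  0+5+1 = 6
  B+8 = 3 carry 1
  2+6+1 = 9
  A+A = 4 carry 1
  7+7+1 = F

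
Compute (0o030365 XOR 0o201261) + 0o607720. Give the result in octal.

First 0o030365 XOR 0o201261 = 0o231104.
Add column by column in base 8, right to left:
  4+0 = 4
  0+2 = 2
  1+7 = 0 carry 1
  1+7+1 = 1 carry 1
  3+0+1 = 4
  2+6 = 0 carry 1
  final carry 1

0o1041024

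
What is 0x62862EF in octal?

0o612061357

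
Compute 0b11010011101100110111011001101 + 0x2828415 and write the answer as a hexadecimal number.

0b11010011101100110111011001101 = 0x1A766ECD in hexadecimal.
Add column by column in base 16, right to left:
  D+5 = 2 carry 1
  C+1+1 = E
  E+4 = 2 carry 1
  6+8+1 = F
  6+2 = 8
  7+8 = F
  A+2 = C
  1+0 = 1

0x1CF8F2E2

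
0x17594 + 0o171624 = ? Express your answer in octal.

0x17594 = 0o272624 in octal.
Add column by column in base 8, right to left:
  4+4 = 0 carry 1
  2+2+1 = 5
  6+6 = 4 carry 1
  2+1+1 = 4
  7+7 = 6 carry 1
  2+1+1 = 4

0o464450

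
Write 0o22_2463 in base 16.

Each octal digit is 3 bits: 2=010 2=010 2=010 4=100 6=110 3=011.
Group the bits into nibbles: 0001 0010 0101 0011 0011 → 12533.

0x12533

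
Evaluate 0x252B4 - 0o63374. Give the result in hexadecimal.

0x1EBB8

0o63374 = 0x66FC in hexadecimal.
Subtract column by column in base 16:
  4-C → 8 (borrow)
  B-F-1 → B (borrow)
  2-6-1 → B (borrow)
  5-6-1 → E (borrow)
  2-0-1 → 1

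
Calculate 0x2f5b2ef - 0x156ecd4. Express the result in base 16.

Subtract column by column in base 16:
  f-4 → b
  e-d → 1
  2-c → 6 (borrow)
  b-e-1 → c (borrow)
  5-6-1 → e (borrow)
  f-5-1 → 9
  2-1 → 1

0x19ec61b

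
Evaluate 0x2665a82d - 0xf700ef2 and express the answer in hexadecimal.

Subtract column by column in base 16:
  d-2 → b
  2-f → 3 (borrow)
  8-e-1 → 9 (borrow)
  a-0-1 → 9
  5-0 → 5
  6-7 → f (borrow)
  6-f-1 → 6 (borrow)
  2-0-1 → 1

0x16f5993b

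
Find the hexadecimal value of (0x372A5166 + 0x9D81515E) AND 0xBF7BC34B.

Add column by column in base 16, right to left:
  6+E = 4 carry 1
  6+5+1 = C
  1+1 = 2
  5+5 = A
  A+1 = B
  2+8 = A
  7+D = 4 carry 1
  3+9+1 = D
Sum = 0xD4ABA2C4; now AND with 0xBF7BC34B:
  D&B=9, 4&F=4, A&7=2, B&B=B, A&C=8, 2&3=2, C&4=4, 4&B=0

0x942B8240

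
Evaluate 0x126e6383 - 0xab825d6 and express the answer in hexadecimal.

0x7b63dad

Subtract column by column in base 16:
  3-6 → d (borrow)
  8-d-1 → a (borrow)
  3-5-1 → d (borrow)
  6-2-1 → 3
  e-8 → 6
  6-b → b (borrow)
  2-a-1 → 7 (borrow)
  1-0-1 → 0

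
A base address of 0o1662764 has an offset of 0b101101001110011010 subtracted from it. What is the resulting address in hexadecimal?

0x4925A

0o1662764 = 0x765F4 in hexadecimal.
0b101101001110011010 = 0x2D39A in hexadecimal.
Subtract column by column in base 16:
  4-A → A (borrow)
  F-9-1 → 5
  5-3 → 2
  6-D → 9 (borrow)
  7-2-1 → 4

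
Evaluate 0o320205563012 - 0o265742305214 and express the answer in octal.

Subtract column by column in base 8:
  2-4 → 6 (borrow)
  1-1-1 → 7 (borrow)
  0-2-1 → 5 (borrow)
  3-5-1 → 5 (borrow)
  6-0-1 → 5
  5-3 → 2
  5-2 → 3
  0-4 → 4 (borrow)
  2-7-1 → 2 (borrow)
  0-5-1 → 2 (borrow)
  2-6-1 → 3 (borrow)
  3-2-1 → 0

0o32243255576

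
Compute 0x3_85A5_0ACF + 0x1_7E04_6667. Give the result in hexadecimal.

0x503A97136

Add column by column in base 16, right to left:
  F+7 = 6 carry 1
  C+6+1 = 3 carry 1
  A+6+1 = 1 carry 1
  0+6+1 = 7
  5+4 = 9
  A+0 = A
  5+E = 3 carry 1
  8+7+1 = 0 carry 1
  3+1+1 = 5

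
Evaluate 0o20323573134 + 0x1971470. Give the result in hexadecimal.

0x84E60ACC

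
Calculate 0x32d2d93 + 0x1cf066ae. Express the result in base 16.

0x201d9441

Add column by column in base 16, right to left:
  3+e = 1 carry 1
  9+a+1 = 4 carry 1
  d+6+1 = 4 carry 1
  2+6+1 = 9
  d+0 = d
  2+f = 1 carry 1
  3+c+1 = 0 carry 1
  0+1+1 = 2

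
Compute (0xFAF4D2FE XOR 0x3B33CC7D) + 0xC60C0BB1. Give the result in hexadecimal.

0x187D32A34

First 0xFAF4D2FE XOR 0x3B33CC7D = 0xC1C71E83.
Add column by column in base 16, right to left:
  3+1 = 4
  8+B = 3 carry 1
  E+B+1 = A carry 1
  1+0+1 = 2
  7+C = 3 carry 1
  C+0+1 = D
  1+6 = 7
  C+C = 8 carry 1
  final carry 1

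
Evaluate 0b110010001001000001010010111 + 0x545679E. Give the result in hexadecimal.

0b110010001001000001010010111 = 0x6448297 in hexadecimal.
Add column by column in base 16, right to left:
  7+E = 5 carry 1
  9+9+1 = 3 carry 1
  2+7+1 = A
  8+6 = E
  4+5 = 9
  4+4 = 8
  6+5 = B

0xB89EA35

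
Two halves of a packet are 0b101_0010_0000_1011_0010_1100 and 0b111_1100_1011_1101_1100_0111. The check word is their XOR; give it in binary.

0b01011101011011011101011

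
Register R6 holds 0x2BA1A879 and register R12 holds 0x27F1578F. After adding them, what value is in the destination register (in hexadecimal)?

Add column by column in base 16, right to left:
  9+F = 8 carry 1
  7+8+1 = 0 carry 1
  8+7+1 = 0 carry 1
  A+5+1 = 0 carry 1
  1+1+1 = 3
  A+F = 9 carry 1
  B+7+1 = 3 carry 1
  2+2+1 = 5

0x53930008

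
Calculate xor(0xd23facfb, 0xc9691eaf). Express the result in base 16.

0x1b56b254

XOR each hex digit independently (no carries):
  d^c=1, 2^9=b, 3^6=5, f^9=6, a^1=b, c^e=2, f^a=5, b^f=4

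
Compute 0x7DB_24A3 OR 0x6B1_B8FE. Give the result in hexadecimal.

0x7FBBCFF

OR each hex digit independently (no carries):
  7|6=7, D|B=F, B|1=B, 2|B=B, 4|8=C, A|F=F, 3|E=F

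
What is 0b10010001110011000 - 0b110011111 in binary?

0b10010000111111001

Subtract column by column in base 2:
  0-1 → 1 (borrow)
  0-1-1 → 0 (borrow)
  0-1-1 → 0 (borrow)
  1-1-1 → 1 (borrow)
  1-1-1 → 1 (borrow)
  0-0-1 → 1 (borrow)
  0-0-1 → 1 (borrow)
  1-1-1 → 1 (borrow)
  1-1-1 → 1 (borrow)
  1-0-1 → 0
  0-0 → 0
  0-0 → 0
  0-0 → 0
  1-0 → 1
  0-0 → 0
  0-0 → 0
  1-0 → 1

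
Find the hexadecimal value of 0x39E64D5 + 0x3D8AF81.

Add column by column in base 16, right to left:
  5+1 = 6
  D+8 = 5 carry 1
  4+F+1 = 4 carry 1
  6+A+1 = 1 carry 1
  E+8+1 = 7 carry 1
  9+D+1 = 7 carry 1
  3+3+1 = 7

0x7771456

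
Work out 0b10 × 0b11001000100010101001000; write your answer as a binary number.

Multiply each base-2 digit by 2, carrying:
  0×2 = 0 → write 0
  0×2 = 0 → write 0
  0×2 = 0 → write 0
  1×2 = 2 → write 0 carry 1
  0×2+1 = 1 → write 1
  0×2 = 0 → write 0
  1×2 = 2 → write 0 carry 1
  0×2+1 = 1 → write 1
  1×2 = 2 → write 0 carry 1
  0×2+1 = 1 → write 1
  1×2 = 2 → write 0 carry 1
  0×2+1 = 1 → write 1
  0×2 = 0 → write 0
  0×2 = 0 → write 0
  1×2 = 2 → write 0 carry 1
  0×2+1 = 1 → write 1
  0×2 = 0 → write 0
  0×2 = 0 → write 0
  1×2 = 2 → write 0 carry 1
  0×2+1 = 1 → write 1
  0×2 = 0 → write 0
  1×2 = 2 → write 0 carry 1
  1×2+1 = 3 → write 1 carry 1
  remaining carry: 1

0b110010001000101010010000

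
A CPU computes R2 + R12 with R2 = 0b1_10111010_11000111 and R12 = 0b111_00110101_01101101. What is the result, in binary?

Add column by column in base 2, right to left:
  1+1 = 0 carry 1
  1+0+1 = 0 carry 1
  1+1+1 = 1 carry 1
  0+1+1 = 0 carry 1
  0+0+1 = 1
  0+1 = 1
  1+1 = 0 carry 1
  1+0+1 = 0 carry 1
  0+1+1 = 0 carry 1
  1+0+1 = 0 carry 1
  0+1+1 = 0 carry 1
  1+0+1 = 0 carry 1
  1+1+1 = 1 carry 1
  1+1+1 = 1 carry 1
  0+0+1 = 1
  1+0 = 1
  1+1 = 0 carry 1
  0+1+1 = 0 carry 1
  0+1+1 = 0 carry 1
  final carry 1

0b10001111000000110100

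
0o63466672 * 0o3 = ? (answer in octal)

Multiply each base-8 digit by 3, carrying:
  2×3 = 6 → write 6
  7×3 = 21 → write 5 carry 2
  6×3+2 = 20 → write 4 carry 2
  6×3+2 = 20 → write 4 carry 2
  6×3+2 = 20 → write 4 carry 2
  4×3+2 = 14 → write 6 carry 1
  3×3+1 = 10 → write 2 carry 1
  6×3+1 = 19 → write 3 carry 2
  remaining carry: 2

0o232644456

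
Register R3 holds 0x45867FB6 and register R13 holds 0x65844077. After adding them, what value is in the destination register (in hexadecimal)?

Add column by column in base 16, right to left:
  6+7 = D
  B+7 = 2 carry 1
  F+0+1 = 0 carry 1
  7+4+1 = C
  6+4 = A
  8+8 = 0 carry 1
  5+5+1 = B
  4+6 = A

0xAB0AC02D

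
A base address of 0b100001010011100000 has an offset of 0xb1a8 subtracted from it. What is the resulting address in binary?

0xb1a8 = 0b1011000110101000 in binary.
Subtract column by column in base 2:
  0-0 → 0
  0-0 → 0
  0-0 → 0
  0-1 → 1 (borrow)
  0-0-1 → 1 (borrow)
  1-1-1 → 1 (borrow)
  1-0-1 → 0
  1-1 → 0
  0-1 → 1 (borrow)
  0-0-1 → 1 (borrow)
  1-0-1 → 0
  0-0 → 0
  1-1 → 0
  0-1 → 1 (borrow)
  0-0-1 → 1 (borrow)
  0-1-1 → 0 (borrow)
  0-0-1 → 1 (borrow)
  1-0-1 → 0

0b10110001100111000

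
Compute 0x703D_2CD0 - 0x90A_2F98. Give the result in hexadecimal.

0x6732FD38

Subtract column by column in base 16:
  0-8 → 8 (borrow)
  D-9-1 → 3
  C-F → D (borrow)
  2-2-1 → F (borrow)
  D-A-1 → 2
  3-0 → 3
  0-9 → 7 (borrow)
  7-0-1 → 6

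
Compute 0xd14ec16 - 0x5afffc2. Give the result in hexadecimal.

0x764ec54

Subtract column by column in base 16:
  6-2 → 4
  1-c → 5 (borrow)
  c-f-1 → c (borrow)
  e-f-1 → e (borrow)
  4-f-1 → 4 (borrow)
  1-a-1 → 6 (borrow)
  d-5-1 → 7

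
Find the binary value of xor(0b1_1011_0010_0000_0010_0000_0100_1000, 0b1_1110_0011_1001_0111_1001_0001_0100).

XOR bit by bit (1 where the bits differ):
  11011001000000010000001001000
^ 11110001110010111100100010100
= 00101000110010101100101011100

0b00101000110010101100101011100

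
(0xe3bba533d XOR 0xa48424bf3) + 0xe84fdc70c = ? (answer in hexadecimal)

First 0xe3bba533d XOR 0xa48424bf3 = 0x473f818ce.
Add column by column in base 16, right to left:
  e+c = a carry 1
  c+0+1 = d
  8+7 = f
  1+c = d
  8+d = 5 carry 1
  f+f+1 = f carry 1
  3+4+1 = 8
  7+8 = f
  4+e = 2 carry 1
  final carry 1

0x12f8f5dfda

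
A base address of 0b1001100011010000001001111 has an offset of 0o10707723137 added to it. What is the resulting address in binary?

0b1001000010100010100011010101110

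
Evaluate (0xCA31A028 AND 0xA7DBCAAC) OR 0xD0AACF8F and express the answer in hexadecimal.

0xCA31A028 AND 0xA7DBCAAC = 0x82118028.
Then OR with 0xD0AACF8F.

0xD2BBCFAF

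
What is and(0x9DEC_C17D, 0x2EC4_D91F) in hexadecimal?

AND each hex digit independently (no carries):
  9&2=0, D&E=C, E&C=C, C&4=4, C&D=C, 1&9=1, 7&1=1, D&F=D

0x0CC4C11D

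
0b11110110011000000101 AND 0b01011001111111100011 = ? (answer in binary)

0b01010000011000000001

AND bit by bit (1 only where both bits are 1):
  11110110011000000101
& 01011001111111100011
= 01010000011000000001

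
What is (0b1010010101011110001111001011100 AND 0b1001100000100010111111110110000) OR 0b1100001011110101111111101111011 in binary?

0b1100001011110111111111101111011

0b1010010101011110001111001011100 AND 0b1001100000100010111111110110000 = 0b1000000000000010001111000010000.
Then OR with 0b1100001011110101111111101111011.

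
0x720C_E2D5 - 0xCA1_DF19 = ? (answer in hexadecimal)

Subtract column by column in base 16:
  5-9 → C (borrow)
  D-1-1 → B
  2-F → 3 (borrow)
  E-D-1 → 0
  C-1 → B
  0-A → 6 (borrow)
  2-C-1 → 5 (borrow)
  7-0-1 → 6

0x656B03BC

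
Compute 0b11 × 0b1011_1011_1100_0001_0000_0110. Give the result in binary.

0b10001100110100001100010010

Multiply each base-2 digit by 3, carrying:
  0×3 = 0 → write 0
  1×3 = 3 → write 1 carry 1
  1×3+1 = 4 → write 0 carry 2
  0×3+2 = 2 → write 0 carry 1
  0×3+1 = 1 → write 1
  0×3 = 0 → write 0
  0×3 = 0 → write 0
  0×3 = 0 → write 0
  1×3 = 3 → write 1 carry 1
  0×3+1 = 1 → write 1
  0×3 = 0 → write 0
  0×3 = 0 → write 0
  0×3 = 0 → write 0
  0×3 = 0 → write 0
  1×3 = 3 → write 1 carry 1
  1×3+1 = 4 → write 0 carry 2
  1×3+2 = 5 → write 1 carry 2
  1×3+2 = 5 → write 1 carry 2
  0×3+2 = 2 → write 0 carry 1
  1×3+1 = 4 → write 0 carry 2
  1×3+2 = 5 → write 1 carry 2
  1×3+2 = 5 → write 1 carry 2
  0×3+2 = 2 → write 0 carry 1
  1×3+1 = 4 → write 0 carry 2
  remaining carry: 10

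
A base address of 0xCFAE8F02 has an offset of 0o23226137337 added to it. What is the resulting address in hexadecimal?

0x16A074DE1

0o23226137337 = 0x9A58BEDF in hexadecimal.
Add column by column in base 16, right to left:
  2+F = 1 carry 1
  0+D+1 = E
  F+E = D carry 1
  8+B+1 = 4 carry 1
  E+8+1 = 7 carry 1
  A+5+1 = 0 carry 1
  F+A+1 = A carry 1
  C+9+1 = 6 carry 1
  final carry 1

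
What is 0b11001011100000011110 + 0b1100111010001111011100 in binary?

0b10000000101101111111010

Add column by column in base 2, right to left:
  0+0 = 0
  1+0 = 1
  1+1 = 0 carry 1
  1+1+1 = 1 carry 1
  1+1+1 = 1 carry 1
  0+0+1 = 1
  0+1 = 1
  0+1 = 1
  0+1 = 1
  0+1 = 1
  0+0 = 0
  1+0 = 1
  1+0 = 1
  1+1 = 0 carry 1
  0+0+1 = 1
  1+1 = 0 carry 1
  0+1+1 = 0 carry 1
  0+1+1 = 0 carry 1
  1+0+1 = 0 carry 1
  1+0+1 = 0 carry 1
  0+1+1 = 0 carry 1
  0+1+1 = 0 carry 1
  final carry 1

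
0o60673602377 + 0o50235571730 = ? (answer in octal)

Add column by column in base 8, right to left:
  7+0 = 7
  7+3 = 2 carry 1
  3+7+1 = 3 carry 1
  2+1+1 = 4
  0+7 = 7
  6+5 = 3 carry 1
  3+5+1 = 1 carry 1
  7+3+1 = 3 carry 1
  6+2+1 = 1 carry 1
  0+0+1 = 1
  6+5 = 3 carry 1
  final carry 1

0o131131374327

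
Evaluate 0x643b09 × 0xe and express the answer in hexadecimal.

Multiply each base-16 digit by 14, carrying:
  9×14 = 126 → write e carry 7
  0×14+7 = 7 → write 7
  b×14 = 154 → write a carry 9
  3×14+9 = 51 → write 3 carry 3
  4×14+3 = 59 → write b carry 3
  6×14+3 = 87 → write 7 carry 5
  remaining carry: 5

0x57b3a7e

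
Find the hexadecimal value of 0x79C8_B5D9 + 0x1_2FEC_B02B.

0x1A9B56604

Add column by column in base 16, right to left:
  9+B = 4 carry 1
  D+2+1 = 0 carry 1
  5+0+1 = 6
  B+B = 6 carry 1
  8+C+1 = 5 carry 1
  C+E+1 = B carry 1
  9+F+1 = 9 carry 1
  7+2+1 = A
  0+1 = 1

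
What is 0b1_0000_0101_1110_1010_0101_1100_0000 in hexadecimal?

0x105ea5c0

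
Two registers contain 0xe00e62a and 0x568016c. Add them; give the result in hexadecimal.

Add column by column in base 16, right to left:
  a+c = 6 carry 1
  2+6+1 = 9
  6+1 = 7
  e+0 = e
  0+8 = 8
  0+6 = 6
  e+5 = 3 carry 1
  final carry 1

0x1368e796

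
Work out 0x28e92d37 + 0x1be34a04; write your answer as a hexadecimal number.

0x44cc773b

Add column by column in base 16, right to left:
  7+4 = b
  3+0 = 3
  d+a = 7 carry 1
  2+4+1 = 7
  9+3 = c
  e+e = c carry 1
  8+b+1 = 4 carry 1
  2+1+1 = 4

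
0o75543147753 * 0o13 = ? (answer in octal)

0o1246503167431

Multiply each base-8 digit by 11, carrying:
  3×11 = 33 → write 1 carry 4
  5×11+4 = 59 → write 3 carry 7
  7×11+7 = 84 → write 4 carry 10
  7×11+10 = 87 → write 7 carry 10
  4×11+10 = 54 → write 6 carry 6
  1×11+6 = 17 → write 1 carry 2
  3×11+2 = 35 → write 3 carry 4
  4×11+4 = 48 → write 0 carry 6
  5×11+6 = 61 → write 5 carry 7
  5×11+7 = 62 → write 6 carry 7
  7×11+7 = 84 → write 4 carry 10
  remaining carry: 12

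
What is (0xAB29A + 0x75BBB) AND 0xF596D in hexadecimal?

0x20845

Add column by column in base 16, right to left:
  A+B = 5 carry 1
  9+B+1 = 5 carry 1
  2+B+1 = E
  B+5 = 0 carry 1
  A+7+1 = 2 carry 1
  final carry 1
Sum = 0x120E55; now AND with 0xF596D:
  1&0=0, 2&F=2, 0&5=0, E&9=8, 5&6=4, 5&D=5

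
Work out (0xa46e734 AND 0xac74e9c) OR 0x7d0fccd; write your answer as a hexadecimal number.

0xa46e734 AND 0xac74e9c = 0xa464614.
Then OR with 0x7d0fccd.

0xfd6fedd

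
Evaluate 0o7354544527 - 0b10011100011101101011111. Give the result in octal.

0o7331106770

0b10011100011101101011111 = 0o23435537 in octal.
Subtract column by column in base 8:
  7-7 → 0
  2-3 → 7 (borrow)
  5-5-1 → 7 (borrow)
  4-5-1 → 6 (borrow)
  4-3-1 → 0
  5-4 → 1
  4-3 → 1
  5-2 → 3
  3-0 → 3
  7-0 → 7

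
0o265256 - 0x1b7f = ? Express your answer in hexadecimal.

0o265256 = 0x16aae in hexadecimal.
Subtract column by column in base 16:
  e-f → f (borrow)
  a-7-1 → 2
  a-b → f (borrow)
  6-1-1 → 4
  1-0 → 1

0x14f2f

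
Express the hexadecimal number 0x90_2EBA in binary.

Expand each hex digit to 4 bits: 9=1001 0=0000 2=0010 E=1110 B=1011 A=1010.

0b100100000010111010111010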